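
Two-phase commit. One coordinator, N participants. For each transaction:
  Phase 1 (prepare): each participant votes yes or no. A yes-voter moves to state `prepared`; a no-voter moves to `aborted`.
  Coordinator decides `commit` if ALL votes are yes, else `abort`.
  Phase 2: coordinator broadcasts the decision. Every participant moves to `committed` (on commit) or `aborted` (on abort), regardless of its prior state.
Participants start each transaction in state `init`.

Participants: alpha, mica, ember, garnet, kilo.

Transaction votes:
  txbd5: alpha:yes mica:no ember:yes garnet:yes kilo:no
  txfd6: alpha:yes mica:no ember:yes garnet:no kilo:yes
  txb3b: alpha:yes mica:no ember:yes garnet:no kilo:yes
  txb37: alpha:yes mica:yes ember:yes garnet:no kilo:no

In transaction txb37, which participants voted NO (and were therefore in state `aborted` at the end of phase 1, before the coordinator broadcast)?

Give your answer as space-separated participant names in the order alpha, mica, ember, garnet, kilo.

Answer: garnet kilo

Derivation:
Txn txb37 phase 1: alpha yes -> prepared; mica yes -> prepared; ember yes -> prepared; garnet no -> aborted; kilo no -> aborted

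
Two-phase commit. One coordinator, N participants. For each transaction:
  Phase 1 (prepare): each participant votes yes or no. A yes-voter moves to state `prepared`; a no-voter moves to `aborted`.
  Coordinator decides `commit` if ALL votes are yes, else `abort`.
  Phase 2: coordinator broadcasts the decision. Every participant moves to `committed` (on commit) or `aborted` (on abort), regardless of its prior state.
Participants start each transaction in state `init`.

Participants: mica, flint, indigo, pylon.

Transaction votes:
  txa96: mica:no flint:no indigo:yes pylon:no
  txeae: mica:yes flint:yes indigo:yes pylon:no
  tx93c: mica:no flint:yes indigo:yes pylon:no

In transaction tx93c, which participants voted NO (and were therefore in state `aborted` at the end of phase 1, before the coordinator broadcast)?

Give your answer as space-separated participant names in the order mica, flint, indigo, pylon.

Txn tx93c phase 1: mica no -> aborted; flint yes -> prepared; indigo yes -> prepared; pylon no -> aborted

Answer: mica pylon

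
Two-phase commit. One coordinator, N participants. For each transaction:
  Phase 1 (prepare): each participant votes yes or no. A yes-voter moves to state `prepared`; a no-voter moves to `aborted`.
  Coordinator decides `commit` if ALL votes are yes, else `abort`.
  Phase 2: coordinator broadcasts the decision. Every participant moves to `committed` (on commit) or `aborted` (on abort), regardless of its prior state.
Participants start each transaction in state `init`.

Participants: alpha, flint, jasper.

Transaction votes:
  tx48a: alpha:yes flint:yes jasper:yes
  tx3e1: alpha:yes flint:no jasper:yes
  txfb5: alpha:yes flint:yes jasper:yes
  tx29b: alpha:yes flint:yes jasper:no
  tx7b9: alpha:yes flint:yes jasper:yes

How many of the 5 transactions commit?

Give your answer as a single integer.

Answer: 3

Derivation:
tx48a: all yes -> commit (commits=1)
tx3e1: no from flint -> abort (commits=1)
txfb5: all yes -> commit (commits=2)
tx29b: no from jasper -> abort (commits=2)
tx7b9: all yes -> commit (commits=3)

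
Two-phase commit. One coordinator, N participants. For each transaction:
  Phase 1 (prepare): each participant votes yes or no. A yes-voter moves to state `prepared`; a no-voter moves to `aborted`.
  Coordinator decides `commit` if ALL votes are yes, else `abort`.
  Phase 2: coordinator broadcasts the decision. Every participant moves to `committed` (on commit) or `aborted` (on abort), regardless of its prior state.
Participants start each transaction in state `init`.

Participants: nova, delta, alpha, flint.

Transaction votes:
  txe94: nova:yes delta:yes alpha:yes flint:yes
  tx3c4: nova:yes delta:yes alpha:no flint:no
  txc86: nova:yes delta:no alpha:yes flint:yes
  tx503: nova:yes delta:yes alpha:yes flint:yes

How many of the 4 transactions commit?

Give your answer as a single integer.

txe94: all yes -> commit (commits=1)
tx3c4: no from alpha, flint -> abort (commits=1)
txc86: no from delta -> abort (commits=1)
tx503: all yes -> commit (commits=2)

Answer: 2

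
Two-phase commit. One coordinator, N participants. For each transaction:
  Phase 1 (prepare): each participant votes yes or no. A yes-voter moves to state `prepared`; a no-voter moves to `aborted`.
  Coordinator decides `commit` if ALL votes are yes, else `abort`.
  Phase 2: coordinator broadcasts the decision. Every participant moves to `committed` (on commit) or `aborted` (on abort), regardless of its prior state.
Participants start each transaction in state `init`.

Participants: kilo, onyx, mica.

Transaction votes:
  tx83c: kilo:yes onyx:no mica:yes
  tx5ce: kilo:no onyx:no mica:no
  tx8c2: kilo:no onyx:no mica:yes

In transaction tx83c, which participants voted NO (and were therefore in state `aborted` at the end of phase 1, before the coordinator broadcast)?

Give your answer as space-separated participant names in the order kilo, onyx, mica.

Answer: onyx

Derivation:
Txn tx83c phase 1: kilo yes -> prepared; onyx no -> aborted; mica yes -> prepared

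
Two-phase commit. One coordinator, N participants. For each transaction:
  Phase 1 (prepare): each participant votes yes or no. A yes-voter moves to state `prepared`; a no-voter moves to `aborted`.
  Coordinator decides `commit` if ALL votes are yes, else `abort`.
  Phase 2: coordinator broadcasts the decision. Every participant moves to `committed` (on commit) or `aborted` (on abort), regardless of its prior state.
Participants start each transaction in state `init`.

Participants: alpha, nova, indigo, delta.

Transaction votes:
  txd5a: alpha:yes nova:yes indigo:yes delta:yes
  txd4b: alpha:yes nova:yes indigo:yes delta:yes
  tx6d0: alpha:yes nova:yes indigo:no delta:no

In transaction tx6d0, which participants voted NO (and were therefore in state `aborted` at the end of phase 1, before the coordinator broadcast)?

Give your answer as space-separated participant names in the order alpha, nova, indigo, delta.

Txn tx6d0 phase 1: alpha yes -> prepared; nova yes -> prepared; indigo no -> aborted; delta no -> aborted

Answer: indigo delta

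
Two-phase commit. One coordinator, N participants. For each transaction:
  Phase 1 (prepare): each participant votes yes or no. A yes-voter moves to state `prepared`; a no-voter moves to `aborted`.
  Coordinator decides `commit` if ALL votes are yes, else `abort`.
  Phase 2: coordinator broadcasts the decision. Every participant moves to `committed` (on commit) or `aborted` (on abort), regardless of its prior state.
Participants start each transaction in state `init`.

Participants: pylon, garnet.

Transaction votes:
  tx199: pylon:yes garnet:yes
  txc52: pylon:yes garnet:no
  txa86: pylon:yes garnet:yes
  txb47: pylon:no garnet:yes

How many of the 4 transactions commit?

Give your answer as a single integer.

tx199: all yes -> commit (commits=1)
txc52: no from garnet -> abort (commits=1)
txa86: all yes -> commit (commits=2)
txb47: no from pylon -> abort (commits=2)

Answer: 2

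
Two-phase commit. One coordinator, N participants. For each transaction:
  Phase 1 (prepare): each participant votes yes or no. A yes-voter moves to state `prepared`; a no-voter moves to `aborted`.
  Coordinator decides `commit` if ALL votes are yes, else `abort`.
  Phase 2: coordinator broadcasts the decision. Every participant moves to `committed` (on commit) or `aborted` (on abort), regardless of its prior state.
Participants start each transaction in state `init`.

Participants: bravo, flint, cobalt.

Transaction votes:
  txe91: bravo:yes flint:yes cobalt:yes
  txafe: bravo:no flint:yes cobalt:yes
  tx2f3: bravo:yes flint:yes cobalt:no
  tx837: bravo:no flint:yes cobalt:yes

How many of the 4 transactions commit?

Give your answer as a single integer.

txe91: all yes -> commit (commits=1)
txafe: no from bravo -> abort (commits=1)
tx2f3: no from cobalt -> abort (commits=1)
tx837: no from bravo -> abort (commits=1)

Answer: 1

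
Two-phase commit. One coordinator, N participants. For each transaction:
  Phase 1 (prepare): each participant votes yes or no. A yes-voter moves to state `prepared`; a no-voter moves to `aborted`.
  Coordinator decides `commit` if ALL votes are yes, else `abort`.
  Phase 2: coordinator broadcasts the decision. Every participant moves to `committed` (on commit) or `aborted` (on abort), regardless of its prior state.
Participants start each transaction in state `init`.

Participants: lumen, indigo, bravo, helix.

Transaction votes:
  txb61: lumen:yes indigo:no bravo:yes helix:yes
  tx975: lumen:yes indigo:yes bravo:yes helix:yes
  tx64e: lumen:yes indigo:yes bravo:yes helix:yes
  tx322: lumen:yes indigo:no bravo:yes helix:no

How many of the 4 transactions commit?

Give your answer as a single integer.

txb61: no from indigo -> abort (commits=0)
tx975: all yes -> commit (commits=1)
tx64e: all yes -> commit (commits=2)
tx322: no from indigo, helix -> abort (commits=2)

Answer: 2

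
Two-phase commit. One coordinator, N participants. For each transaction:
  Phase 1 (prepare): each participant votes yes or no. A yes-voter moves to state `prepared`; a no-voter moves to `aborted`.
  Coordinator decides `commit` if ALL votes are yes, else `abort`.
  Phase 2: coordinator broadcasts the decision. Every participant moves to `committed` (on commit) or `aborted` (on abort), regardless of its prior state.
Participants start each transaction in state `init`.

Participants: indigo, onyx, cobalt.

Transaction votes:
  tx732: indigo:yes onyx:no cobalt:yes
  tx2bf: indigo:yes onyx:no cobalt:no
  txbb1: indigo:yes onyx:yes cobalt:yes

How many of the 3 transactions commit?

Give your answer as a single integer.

tx732: no from onyx -> abort (commits=0)
tx2bf: no from onyx, cobalt -> abort (commits=0)
txbb1: all yes -> commit (commits=1)

Answer: 1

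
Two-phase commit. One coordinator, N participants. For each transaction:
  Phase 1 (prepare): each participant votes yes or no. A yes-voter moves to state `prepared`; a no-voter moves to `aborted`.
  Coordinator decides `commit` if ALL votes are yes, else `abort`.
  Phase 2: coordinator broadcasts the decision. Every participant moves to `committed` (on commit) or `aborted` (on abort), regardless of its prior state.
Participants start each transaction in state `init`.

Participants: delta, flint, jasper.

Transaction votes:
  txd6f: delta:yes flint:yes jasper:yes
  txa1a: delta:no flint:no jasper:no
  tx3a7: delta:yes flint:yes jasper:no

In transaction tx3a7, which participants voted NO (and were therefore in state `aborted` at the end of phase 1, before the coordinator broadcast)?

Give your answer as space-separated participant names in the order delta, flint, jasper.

Txn tx3a7 phase 1: delta yes -> prepared; flint yes -> prepared; jasper no -> aborted

Answer: jasper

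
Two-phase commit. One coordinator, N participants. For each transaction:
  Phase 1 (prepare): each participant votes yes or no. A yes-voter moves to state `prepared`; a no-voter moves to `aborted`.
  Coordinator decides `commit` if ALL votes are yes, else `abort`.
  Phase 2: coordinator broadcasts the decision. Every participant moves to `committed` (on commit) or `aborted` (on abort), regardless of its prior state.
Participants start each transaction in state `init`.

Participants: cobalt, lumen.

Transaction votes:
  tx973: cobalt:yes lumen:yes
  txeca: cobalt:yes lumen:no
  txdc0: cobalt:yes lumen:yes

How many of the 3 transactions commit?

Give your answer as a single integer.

tx973: all yes -> commit (commits=1)
txeca: no from lumen -> abort (commits=1)
txdc0: all yes -> commit (commits=2)

Answer: 2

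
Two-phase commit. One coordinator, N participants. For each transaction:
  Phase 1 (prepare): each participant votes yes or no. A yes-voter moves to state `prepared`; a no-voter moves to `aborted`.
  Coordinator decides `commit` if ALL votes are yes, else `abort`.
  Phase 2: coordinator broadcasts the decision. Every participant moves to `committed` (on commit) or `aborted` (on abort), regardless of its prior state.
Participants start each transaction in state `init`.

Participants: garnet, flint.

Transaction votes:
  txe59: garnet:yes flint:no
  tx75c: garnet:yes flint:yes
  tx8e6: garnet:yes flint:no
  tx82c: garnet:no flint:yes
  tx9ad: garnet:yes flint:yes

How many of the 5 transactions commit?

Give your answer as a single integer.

Answer: 2

Derivation:
txe59: no from flint -> abort (commits=0)
tx75c: all yes -> commit (commits=1)
tx8e6: no from flint -> abort (commits=1)
tx82c: no from garnet -> abort (commits=1)
tx9ad: all yes -> commit (commits=2)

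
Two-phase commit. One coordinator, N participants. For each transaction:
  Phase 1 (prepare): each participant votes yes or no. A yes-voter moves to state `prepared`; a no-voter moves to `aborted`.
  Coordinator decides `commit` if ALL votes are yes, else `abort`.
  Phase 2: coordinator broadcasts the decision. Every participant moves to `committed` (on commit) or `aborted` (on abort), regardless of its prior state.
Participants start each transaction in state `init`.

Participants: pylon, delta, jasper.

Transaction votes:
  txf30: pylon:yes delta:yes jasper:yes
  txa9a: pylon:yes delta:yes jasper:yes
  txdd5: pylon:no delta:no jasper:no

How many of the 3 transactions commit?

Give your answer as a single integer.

Answer: 2

Derivation:
txf30: all yes -> commit (commits=1)
txa9a: all yes -> commit (commits=2)
txdd5: no from pylon, delta, jasper -> abort (commits=2)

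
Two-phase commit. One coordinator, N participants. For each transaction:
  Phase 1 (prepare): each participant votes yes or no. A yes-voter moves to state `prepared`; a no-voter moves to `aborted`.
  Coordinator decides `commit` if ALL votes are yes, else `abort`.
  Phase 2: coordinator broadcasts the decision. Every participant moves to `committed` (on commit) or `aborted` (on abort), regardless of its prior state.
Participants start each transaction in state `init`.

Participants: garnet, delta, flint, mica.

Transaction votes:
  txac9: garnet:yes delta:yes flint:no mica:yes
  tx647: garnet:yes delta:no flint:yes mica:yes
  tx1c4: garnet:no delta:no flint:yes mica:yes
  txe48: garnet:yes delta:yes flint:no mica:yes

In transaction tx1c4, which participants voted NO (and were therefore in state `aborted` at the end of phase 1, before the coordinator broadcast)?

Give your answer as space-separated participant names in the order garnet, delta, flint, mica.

Txn tx1c4 phase 1: garnet no -> aborted; delta no -> aborted; flint yes -> prepared; mica yes -> prepared

Answer: garnet delta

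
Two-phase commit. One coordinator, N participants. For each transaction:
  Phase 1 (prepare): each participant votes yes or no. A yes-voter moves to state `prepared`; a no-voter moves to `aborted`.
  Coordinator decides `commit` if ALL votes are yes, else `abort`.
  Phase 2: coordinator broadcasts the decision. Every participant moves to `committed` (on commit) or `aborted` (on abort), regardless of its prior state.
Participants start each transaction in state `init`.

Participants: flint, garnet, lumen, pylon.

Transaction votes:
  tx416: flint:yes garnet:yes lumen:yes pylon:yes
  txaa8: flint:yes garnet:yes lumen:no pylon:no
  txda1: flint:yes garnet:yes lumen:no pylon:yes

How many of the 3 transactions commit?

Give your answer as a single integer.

Answer: 1

Derivation:
tx416: all yes -> commit (commits=1)
txaa8: no from lumen, pylon -> abort (commits=1)
txda1: no from lumen -> abort (commits=1)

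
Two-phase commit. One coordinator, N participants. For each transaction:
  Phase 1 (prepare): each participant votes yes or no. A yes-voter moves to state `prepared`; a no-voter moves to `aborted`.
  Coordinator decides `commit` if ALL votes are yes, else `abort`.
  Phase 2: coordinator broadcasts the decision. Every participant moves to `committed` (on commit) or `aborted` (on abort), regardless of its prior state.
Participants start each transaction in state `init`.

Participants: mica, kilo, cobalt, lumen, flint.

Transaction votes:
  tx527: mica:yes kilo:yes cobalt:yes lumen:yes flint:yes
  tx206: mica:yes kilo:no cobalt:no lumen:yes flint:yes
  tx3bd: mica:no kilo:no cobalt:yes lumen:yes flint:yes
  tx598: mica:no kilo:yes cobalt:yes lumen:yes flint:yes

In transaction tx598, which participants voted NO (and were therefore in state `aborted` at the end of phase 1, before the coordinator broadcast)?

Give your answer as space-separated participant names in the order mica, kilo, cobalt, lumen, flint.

Answer: mica

Derivation:
Txn tx598 phase 1: mica no -> aborted; kilo yes -> prepared; cobalt yes -> prepared; lumen yes -> prepared; flint yes -> prepared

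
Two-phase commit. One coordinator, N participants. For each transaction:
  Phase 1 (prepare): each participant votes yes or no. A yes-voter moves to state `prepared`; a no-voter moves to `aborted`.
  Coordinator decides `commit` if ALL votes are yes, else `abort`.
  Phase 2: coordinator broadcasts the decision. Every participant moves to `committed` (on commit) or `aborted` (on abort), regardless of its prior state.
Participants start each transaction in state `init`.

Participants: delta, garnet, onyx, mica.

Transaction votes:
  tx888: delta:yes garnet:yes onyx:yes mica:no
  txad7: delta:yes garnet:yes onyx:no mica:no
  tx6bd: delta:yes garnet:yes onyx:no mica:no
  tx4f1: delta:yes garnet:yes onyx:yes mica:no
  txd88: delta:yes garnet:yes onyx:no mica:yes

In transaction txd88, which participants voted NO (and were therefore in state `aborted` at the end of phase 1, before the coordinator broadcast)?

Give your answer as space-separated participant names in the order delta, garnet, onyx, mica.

Answer: onyx

Derivation:
Txn txd88 phase 1: delta yes -> prepared; garnet yes -> prepared; onyx no -> aborted; mica yes -> prepared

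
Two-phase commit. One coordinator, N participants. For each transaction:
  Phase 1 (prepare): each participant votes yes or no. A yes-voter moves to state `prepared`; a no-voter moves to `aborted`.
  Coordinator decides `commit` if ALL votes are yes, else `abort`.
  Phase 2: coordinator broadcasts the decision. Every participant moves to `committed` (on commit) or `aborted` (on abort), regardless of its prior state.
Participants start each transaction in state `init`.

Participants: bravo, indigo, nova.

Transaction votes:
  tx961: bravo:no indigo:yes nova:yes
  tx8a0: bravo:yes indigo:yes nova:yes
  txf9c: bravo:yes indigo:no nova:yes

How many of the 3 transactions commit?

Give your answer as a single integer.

Answer: 1

Derivation:
tx961: no from bravo -> abort (commits=0)
tx8a0: all yes -> commit (commits=1)
txf9c: no from indigo -> abort (commits=1)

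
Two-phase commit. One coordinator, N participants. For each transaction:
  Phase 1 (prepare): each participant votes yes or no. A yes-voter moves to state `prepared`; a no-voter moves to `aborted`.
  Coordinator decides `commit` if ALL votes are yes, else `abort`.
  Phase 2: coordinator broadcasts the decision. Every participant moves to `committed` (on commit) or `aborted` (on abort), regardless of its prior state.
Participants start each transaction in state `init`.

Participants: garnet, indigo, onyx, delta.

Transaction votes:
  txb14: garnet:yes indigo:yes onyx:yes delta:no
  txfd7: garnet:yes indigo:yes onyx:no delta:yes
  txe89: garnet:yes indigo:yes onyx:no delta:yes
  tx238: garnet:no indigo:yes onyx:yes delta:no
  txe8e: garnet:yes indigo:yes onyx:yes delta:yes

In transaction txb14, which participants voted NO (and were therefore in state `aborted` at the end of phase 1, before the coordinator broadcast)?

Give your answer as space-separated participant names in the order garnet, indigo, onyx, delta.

Txn txb14 phase 1: garnet yes -> prepared; indigo yes -> prepared; onyx yes -> prepared; delta no -> aborted

Answer: delta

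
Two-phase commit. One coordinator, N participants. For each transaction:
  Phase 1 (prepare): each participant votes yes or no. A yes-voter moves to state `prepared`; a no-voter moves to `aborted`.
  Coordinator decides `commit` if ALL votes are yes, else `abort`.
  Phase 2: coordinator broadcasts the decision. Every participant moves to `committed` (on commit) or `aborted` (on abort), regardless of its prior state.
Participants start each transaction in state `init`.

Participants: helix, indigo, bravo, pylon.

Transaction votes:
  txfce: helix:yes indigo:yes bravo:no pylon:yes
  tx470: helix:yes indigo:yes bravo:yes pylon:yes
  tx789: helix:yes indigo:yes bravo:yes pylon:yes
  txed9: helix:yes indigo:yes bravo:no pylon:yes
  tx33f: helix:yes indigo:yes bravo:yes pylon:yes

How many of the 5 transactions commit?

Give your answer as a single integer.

Answer: 3

Derivation:
txfce: no from bravo -> abort (commits=0)
tx470: all yes -> commit (commits=1)
tx789: all yes -> commit (commits=2)
txed9: no from bravo -> abort (commits=2)
tx33f: all yes -> commit (commits=3)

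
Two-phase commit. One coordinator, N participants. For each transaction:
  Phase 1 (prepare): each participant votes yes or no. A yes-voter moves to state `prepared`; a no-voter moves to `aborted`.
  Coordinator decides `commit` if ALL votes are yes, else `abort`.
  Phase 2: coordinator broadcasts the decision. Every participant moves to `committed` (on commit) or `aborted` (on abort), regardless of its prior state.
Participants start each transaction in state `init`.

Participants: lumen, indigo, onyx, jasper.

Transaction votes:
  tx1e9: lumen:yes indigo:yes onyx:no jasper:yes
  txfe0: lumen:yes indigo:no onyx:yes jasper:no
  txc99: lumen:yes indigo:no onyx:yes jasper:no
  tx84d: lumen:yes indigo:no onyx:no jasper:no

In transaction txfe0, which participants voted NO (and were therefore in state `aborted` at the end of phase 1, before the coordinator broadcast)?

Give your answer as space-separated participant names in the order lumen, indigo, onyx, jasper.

Txn txfe0 phase 1: lumen yes -> prepared; indigo no -> aborted; onyx yes -> prepared; jasper no -> aborted

Answer: indigo jasper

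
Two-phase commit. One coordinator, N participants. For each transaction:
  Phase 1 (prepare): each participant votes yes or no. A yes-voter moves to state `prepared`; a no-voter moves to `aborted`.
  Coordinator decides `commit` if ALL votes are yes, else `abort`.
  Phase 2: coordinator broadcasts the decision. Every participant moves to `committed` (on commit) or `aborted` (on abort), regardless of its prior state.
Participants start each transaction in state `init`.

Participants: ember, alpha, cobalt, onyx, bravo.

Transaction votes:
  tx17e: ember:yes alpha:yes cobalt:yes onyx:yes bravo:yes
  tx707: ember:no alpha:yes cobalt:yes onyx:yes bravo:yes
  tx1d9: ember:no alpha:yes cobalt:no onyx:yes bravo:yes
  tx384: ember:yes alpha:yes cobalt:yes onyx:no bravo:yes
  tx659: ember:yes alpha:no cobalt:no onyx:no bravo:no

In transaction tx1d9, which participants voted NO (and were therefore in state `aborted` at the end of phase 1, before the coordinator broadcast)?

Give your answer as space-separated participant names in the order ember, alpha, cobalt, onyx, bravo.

Txn tx1d9 phase 1: ember no -> aborted; alpha yes -> prepared; cobalt no -> aborted; onyx yes -> prepared; bravo yes -> prepared

Answer: ember cobalt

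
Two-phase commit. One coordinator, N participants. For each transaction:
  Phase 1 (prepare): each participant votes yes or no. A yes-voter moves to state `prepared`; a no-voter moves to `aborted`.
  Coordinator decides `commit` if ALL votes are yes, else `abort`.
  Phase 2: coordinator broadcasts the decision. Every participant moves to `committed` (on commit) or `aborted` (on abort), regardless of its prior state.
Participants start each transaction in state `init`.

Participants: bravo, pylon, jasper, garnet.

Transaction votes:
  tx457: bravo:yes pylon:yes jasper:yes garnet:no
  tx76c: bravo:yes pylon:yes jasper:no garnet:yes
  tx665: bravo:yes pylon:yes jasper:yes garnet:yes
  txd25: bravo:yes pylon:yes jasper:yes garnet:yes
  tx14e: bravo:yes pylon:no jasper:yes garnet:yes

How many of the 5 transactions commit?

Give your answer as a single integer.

tx457: no from garnet -> abort (commits=0)
tx76c: no from jasper -> abort (commits=0)
tx665: all yes -> commit (commits=1)
txd25: all yes -> commit (commits=2)
tx14e: no from pylon -> abort (commits=2)

Answer: 2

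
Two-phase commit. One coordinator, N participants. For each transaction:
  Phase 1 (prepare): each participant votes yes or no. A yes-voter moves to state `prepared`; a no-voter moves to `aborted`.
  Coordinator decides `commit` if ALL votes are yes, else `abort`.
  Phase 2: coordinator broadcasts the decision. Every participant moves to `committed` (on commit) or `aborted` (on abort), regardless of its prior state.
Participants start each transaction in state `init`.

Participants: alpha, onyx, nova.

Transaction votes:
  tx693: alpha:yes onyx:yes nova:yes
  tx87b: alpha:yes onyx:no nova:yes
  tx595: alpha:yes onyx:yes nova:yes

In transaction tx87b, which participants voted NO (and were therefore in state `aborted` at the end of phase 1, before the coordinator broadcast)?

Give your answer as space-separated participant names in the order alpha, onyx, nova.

Txn tx87b phase 1: alpha yes -> prepared; onyx no -> aborted; nova yes -> prepared

Answer: onyx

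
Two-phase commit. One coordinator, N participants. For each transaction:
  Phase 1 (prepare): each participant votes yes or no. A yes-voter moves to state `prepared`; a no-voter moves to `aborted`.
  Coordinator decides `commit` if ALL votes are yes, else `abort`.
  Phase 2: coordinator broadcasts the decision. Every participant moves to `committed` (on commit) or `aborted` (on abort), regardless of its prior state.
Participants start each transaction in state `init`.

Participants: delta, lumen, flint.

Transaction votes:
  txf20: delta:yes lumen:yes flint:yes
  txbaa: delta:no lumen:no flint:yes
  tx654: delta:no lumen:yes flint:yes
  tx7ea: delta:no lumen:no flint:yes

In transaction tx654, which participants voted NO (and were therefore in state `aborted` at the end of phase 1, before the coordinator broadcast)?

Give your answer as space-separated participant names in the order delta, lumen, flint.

Txn tx654 phase 1: delta no -> aborted; lumen yes -> prepared; flint yes -> prepared

Answer: delta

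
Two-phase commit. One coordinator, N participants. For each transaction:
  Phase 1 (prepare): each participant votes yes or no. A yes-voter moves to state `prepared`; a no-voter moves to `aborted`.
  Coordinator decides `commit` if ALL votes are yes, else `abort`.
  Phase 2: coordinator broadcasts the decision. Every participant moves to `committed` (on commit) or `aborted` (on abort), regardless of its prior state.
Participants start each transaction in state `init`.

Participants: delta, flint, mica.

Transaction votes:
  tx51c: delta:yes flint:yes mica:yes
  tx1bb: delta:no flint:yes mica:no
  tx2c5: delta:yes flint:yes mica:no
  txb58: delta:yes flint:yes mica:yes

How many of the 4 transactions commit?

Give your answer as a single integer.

Answer: 2

Derivation:
tx51c: all yes -> commit (commits=1)
tx1bb: no from delta, mica -> abort (commits=1)
tx2c5: no from mica -> abort (commits=1)
txb58: all yes -> commit (commits=2)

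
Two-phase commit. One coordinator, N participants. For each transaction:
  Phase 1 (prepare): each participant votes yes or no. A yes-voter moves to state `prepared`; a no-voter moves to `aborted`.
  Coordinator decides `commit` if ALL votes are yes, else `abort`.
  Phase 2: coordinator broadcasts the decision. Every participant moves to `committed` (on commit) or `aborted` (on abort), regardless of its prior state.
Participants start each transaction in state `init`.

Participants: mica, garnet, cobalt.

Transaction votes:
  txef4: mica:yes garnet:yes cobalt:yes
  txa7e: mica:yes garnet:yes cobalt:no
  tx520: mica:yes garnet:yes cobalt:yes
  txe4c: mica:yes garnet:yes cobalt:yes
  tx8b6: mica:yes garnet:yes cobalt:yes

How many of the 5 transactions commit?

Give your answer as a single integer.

txef4: all yes -> commit (commits=1)
txa7e: no from cobalt -> abort (commits=1)
tx520: all yes -> commit (commits=2)
txe4c: all yes -> commit (commits=3)
tx8b6: all yes -> commit (commits=4)

Answer: 4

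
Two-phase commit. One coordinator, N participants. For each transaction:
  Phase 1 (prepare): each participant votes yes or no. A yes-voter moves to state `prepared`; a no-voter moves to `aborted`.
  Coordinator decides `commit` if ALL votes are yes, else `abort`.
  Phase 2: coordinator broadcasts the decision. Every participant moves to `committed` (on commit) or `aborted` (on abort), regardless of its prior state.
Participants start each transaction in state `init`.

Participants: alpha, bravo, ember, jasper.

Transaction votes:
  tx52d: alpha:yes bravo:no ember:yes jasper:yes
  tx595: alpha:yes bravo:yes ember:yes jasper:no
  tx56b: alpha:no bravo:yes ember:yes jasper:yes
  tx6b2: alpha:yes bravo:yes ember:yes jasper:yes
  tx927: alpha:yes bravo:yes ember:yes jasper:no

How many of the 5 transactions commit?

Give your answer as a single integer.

tx52d: no from bravo -> abort (commits=0)
tx595: no from jasper -> abort (commits=0)
tx56b: no from alpha -> abort (commits=0)
tx6b2: all yes -> commit (commits=1)
tx927: no from jasper -> abort (commits=1)

Answer: 1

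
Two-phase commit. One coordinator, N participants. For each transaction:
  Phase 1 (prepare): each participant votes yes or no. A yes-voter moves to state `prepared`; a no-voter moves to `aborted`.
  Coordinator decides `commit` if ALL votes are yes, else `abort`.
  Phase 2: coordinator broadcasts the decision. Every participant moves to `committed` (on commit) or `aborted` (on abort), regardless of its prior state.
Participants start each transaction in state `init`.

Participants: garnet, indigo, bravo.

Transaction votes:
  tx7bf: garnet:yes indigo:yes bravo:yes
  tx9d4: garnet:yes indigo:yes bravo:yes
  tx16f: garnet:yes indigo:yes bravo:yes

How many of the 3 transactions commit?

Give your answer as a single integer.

tx7bf: all yes -> commit (commits=1)
tx9d4: all yes -> commit (commits=2)
tx16f: all yes -> commit (commits=3)

Answer: 3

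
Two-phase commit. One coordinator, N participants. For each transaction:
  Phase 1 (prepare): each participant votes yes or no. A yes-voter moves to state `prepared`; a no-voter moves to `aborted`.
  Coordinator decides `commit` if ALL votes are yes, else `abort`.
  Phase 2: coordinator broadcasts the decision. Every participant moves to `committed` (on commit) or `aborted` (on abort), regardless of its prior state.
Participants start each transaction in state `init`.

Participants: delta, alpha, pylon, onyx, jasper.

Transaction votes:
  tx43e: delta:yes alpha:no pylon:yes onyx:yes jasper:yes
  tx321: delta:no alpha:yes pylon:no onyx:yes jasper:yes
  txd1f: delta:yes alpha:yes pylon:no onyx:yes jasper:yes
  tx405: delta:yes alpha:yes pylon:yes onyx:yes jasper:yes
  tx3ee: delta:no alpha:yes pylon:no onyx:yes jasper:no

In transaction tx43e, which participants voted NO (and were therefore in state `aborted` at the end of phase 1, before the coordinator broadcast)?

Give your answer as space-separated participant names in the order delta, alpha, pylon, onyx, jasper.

Answer: alpha

Derivation:
Txn tx43e phase 1: delta yes -> prepared; alpha no -> aborted; pylon yes -> prepared; onyx yes -> prepared; jasper yes -> prepared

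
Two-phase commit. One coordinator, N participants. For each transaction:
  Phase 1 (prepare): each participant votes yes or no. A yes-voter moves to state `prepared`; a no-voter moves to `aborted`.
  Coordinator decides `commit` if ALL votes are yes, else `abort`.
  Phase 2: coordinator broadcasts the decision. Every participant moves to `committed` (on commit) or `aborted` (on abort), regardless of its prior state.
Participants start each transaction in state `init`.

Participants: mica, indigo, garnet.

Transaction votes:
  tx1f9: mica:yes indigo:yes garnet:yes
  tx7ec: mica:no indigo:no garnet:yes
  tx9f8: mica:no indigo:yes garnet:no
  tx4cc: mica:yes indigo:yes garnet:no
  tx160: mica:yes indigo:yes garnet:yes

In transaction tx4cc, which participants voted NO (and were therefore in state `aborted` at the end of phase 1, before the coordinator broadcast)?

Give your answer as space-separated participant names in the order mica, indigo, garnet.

Txn tx4cc phase 1: mica yes -> prepared; indigo yes -> prepared; garnet no -> aborted

Answer: garnet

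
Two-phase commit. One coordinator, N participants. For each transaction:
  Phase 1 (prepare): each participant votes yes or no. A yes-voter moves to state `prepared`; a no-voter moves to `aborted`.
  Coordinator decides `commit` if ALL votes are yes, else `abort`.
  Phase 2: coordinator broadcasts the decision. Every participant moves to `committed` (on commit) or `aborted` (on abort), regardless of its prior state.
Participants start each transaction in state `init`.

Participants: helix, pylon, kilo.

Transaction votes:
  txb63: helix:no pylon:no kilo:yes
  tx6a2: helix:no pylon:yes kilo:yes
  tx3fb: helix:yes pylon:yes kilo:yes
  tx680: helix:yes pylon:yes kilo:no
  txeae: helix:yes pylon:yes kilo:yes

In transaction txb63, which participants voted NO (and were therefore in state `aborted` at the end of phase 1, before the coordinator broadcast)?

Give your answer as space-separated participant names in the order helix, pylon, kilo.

Txn txb63 phase 1: helix no -> aborted; pylon no -> aborted; kilo yes -> prepared

Answer: helix pylon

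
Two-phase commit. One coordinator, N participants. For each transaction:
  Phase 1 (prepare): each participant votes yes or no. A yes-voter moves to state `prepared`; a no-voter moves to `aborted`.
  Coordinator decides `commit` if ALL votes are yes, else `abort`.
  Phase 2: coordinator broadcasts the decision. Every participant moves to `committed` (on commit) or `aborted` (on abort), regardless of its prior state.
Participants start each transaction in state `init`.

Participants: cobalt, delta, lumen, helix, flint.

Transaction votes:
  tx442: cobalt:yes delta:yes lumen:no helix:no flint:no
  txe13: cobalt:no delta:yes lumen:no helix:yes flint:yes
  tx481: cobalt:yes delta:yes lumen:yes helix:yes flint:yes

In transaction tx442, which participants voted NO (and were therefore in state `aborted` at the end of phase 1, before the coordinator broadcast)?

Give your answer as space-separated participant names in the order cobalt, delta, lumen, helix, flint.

Answer: lumen helix flint

Derivation:
Txn tx442 phase 1: cobalt yes -> prepared; delta yes -> prepared; lumen no -> aborted; helix no -> aborted; flint no -> aborted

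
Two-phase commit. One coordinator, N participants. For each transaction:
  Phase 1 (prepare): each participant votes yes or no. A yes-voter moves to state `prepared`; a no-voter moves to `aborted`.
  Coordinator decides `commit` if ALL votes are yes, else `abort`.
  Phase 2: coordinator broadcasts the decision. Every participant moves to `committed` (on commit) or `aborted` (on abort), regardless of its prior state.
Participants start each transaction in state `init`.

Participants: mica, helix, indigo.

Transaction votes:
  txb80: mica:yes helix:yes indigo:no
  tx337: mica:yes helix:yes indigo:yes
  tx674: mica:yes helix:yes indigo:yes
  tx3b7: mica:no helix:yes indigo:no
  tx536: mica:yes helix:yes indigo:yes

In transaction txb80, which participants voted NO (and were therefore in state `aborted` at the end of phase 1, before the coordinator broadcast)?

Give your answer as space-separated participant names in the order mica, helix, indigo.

Answer: indigo

Derivation:
Txn txb80 phase 1: mica yes -> prepared; helix yes -> prepared; indigo no -> aborted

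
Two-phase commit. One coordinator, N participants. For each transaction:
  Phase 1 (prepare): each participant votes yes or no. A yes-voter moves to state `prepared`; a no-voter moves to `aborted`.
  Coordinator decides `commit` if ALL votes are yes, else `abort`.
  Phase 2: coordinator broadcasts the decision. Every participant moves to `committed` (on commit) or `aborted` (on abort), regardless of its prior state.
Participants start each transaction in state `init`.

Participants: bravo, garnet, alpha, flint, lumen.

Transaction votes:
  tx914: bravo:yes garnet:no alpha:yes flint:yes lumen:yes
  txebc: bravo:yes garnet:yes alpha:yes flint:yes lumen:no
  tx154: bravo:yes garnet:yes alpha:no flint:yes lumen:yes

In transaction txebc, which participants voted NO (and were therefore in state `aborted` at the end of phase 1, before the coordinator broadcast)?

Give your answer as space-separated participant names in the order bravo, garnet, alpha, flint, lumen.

Txn txebc phase 1: bravo yes -> prepared; garnet yes -> prepared; alpha yes -> prepared; flint yes -> prepared; lumen no -> aborted

Answer: lumen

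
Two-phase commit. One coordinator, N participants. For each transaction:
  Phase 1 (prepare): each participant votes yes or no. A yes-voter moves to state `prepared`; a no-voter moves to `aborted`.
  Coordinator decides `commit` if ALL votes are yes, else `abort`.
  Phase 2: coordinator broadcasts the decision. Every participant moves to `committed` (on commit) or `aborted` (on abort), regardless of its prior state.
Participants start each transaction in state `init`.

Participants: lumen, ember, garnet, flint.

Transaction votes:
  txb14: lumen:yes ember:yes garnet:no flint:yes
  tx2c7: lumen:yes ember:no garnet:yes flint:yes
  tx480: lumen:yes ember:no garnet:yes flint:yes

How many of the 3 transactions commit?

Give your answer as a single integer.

Answer: 0

Derivation:
txb14: no from garnet -> abort (commits=0)
tx2c7: no from ember -> abort (commits=0)
tx480: no from ember -> abort (commits=0)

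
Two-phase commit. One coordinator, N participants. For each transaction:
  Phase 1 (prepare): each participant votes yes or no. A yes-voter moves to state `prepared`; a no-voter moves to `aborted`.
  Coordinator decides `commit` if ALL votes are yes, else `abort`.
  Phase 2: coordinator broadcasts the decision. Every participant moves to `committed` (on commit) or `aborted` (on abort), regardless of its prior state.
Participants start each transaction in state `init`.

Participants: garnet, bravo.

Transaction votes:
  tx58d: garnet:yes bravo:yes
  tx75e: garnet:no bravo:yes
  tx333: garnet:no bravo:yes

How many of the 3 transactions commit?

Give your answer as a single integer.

Answer: 1

Derivation:
tx58d: all yes -> commit (commits=1)
tx75e: no from garnet -> abort (commits=1)
tx333: no from garnet -> abort (commits=1)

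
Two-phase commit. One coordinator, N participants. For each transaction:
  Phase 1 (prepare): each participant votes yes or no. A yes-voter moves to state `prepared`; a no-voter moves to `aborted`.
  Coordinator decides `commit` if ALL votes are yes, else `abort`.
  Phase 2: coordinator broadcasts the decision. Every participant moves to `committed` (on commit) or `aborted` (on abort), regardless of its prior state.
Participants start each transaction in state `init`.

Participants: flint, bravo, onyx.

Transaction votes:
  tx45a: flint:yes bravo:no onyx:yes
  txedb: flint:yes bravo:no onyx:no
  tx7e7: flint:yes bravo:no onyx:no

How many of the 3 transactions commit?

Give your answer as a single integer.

Answer: 0

Derivation:
tx45a: no from bravo -> abort (commits=0)
txedb: no from bravo, onyx -> abort (commits=0)
tx7e7: no from bravo, onyx -> abort (commits=0)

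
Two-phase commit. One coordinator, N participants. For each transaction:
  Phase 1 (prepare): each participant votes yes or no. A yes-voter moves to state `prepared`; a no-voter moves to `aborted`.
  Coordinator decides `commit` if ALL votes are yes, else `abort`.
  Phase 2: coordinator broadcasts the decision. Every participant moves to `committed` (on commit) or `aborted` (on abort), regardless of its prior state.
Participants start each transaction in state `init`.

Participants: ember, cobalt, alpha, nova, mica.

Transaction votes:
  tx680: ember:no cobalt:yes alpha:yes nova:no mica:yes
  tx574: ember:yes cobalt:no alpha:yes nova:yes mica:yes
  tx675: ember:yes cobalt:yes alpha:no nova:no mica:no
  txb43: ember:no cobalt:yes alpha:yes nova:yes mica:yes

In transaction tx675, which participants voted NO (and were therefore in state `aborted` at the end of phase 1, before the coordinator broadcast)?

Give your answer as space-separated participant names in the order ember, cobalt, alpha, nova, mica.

Answer: alpha nova mica

Derivation:
Txn tx675 phase 1: ember yes -> prepared; cobalt yes -> prepared; alpha no -> aborted; nova no -> aborted; mica no -> aborted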